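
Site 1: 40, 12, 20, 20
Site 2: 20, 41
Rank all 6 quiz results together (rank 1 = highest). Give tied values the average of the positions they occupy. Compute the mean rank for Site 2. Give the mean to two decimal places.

Sorted (descending): 41, 40, 20, 20, 20, 12
The 3 values of 20 occupy positions 3–5 → average rank 4.
Site 2 values → pooled ranks: 20→4, 41→1
Mean rank = (4 + 1) / 2 = 2.50

2.50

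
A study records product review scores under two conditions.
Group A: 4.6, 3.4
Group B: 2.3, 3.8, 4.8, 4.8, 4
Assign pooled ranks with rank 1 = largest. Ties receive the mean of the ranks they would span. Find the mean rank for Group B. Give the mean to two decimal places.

3.80

Sorted (descending): 4.8, 4.8, 4.6, 4, 3.8, 3.4, 2.3
The 2 values of 4.8 occupy positions 1–2 → average rank (1+2)/2 = 1.5.
Group B values → pooled ranks: 2.3→7, 3.8→5, 4.8→1.5, 4.8→1.5, 4→4
Mean rank = (7 + 5 + 1.5 + 1.5 + 4) / 5 = 3.80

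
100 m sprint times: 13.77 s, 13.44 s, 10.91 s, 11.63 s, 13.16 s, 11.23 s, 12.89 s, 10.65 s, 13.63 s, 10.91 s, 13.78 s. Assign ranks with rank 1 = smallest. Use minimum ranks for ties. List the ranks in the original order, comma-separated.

Sorted (ascending): 10.65, 10.91, 10.91, 11.23, 11.63, 12.89, 13.16, 13.44, 13.63, 13.77, 13.78
The 2 values of 10.91 occupy positions 2–3 → each gets rank 2.

10, 8, 2, 5, 7, 4, 6, 1, 9, 2, 11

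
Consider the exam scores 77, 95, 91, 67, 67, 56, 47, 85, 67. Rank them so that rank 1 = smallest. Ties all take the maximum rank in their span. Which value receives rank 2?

56

Sorted (ascending): 47, 56, 67, 67, 67, 77, 85, 91, 95
The 3 values of 67 occupy positions 3–5 → each gets rank 5.
Rank 2 → value 56.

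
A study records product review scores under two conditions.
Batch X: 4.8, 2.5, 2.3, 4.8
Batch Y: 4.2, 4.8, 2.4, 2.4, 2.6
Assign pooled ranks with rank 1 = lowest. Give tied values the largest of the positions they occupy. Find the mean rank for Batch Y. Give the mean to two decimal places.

5.20

Sorted (ascending): 2.3, 2.4, 2.4, 2.5, 2.6, 4.2, 4.8, 4.8, 4.8
The 2 values of 2.4 occupy positions 2–3 → each gets rank 3.
The 3 values of 4.8 occupy positions 7–9 → each gets rank 9.
Batch Y values → pooled ranks: 4.2→6, 4.8→9, 2.4→3, 2.4→3, 2.6→5
Mean rank = (6 + 9 + 3 + 3 + 5) / 5 = 5.20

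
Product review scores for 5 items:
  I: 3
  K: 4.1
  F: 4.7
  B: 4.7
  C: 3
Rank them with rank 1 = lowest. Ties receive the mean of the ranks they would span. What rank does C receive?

Sorted (ascending): 3, 3, 4.1, 4.7, 4.7
The 2 values of 3 occupy positions 1–2 → average rank (1+2)/2 = 1.5.
The 2 values of 4.7 occupy positions 4–5 → average rank (4+5)/2 = 4.5.
C has value 3 → rank 1.5.

1.5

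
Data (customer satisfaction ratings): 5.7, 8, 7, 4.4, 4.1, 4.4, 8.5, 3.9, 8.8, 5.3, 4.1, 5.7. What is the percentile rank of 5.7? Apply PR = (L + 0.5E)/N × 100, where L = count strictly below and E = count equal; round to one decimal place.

N = 12.
Strictly below 5.7: 6. Equal to 5.7: 2.
PR = (6 + 0.5·2)/12 × 100 = 58.3

58.3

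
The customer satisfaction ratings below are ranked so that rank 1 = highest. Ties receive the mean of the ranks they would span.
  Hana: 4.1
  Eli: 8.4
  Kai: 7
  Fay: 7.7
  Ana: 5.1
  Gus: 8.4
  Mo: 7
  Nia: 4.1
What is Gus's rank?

Sorted (descending): 8.4, 8.4, 7.7, 7, 7, 5.1, 4.1, 4.1
The 2 values of 8.4 occupy positions 1–2 → average rank (1+2)/2 = 1.5.
The 2 values of 7 occupy positions 4–5 → average rank (4+5)/2 = 4.5.
The 2 values of 4.1 occupy positions 7–8 → average rank (7+8)/2 = 7.5.
Gus has value 8.4 → rank 1.5.

1.5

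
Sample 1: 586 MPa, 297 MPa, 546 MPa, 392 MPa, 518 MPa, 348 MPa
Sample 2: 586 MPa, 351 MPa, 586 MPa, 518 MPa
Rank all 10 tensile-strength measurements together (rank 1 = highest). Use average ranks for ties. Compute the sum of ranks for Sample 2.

Sorted (descending): 586, 586, 586, 546, 518, 518, 392, 351, 348, 297
The 3 values of 586 occupy positions 1–3 → average rank 2.
The 2 values of 518 occupy positions 5–6 → average rank (5+6)/2 = 5.5.
Sample 2 values → pooled ranks: 586→2, 351→8, 586→2, 518→5.5
Rank sum = 2 + 8 + 2 + 5.5 = 17.5

17.5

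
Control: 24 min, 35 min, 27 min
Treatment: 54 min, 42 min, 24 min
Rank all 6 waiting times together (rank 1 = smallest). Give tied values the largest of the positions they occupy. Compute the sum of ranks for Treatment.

13

Sorted (ascending): 24, 24, 27, 35, 42, 54
The 2 values of 24 occupy positions 1–2 → each gets rank 2.
Treatment values → pooled ranks: 54→6, 42→5, 24→2
Rank sum = 6 + 5 + 2 = 13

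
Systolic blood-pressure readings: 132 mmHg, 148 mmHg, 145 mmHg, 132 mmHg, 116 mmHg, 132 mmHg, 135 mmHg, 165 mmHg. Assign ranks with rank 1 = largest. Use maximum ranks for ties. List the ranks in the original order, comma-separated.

Sorted (descending): 165, 148, 145, 135, 132, 132, 132, 116
The 3 values of 132 occupy positions 5–7 → each gets rank 7.

7, 2, 3, 7, 8, 7, 4, 1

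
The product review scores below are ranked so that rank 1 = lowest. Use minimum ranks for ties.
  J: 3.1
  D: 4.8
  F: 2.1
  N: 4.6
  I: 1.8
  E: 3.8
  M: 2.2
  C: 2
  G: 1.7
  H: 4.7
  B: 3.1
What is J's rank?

6

Sorted (ascending): 1.7, 1.8, 2, 2.1, 2.2, 3.1, 3.1, 3.8, 4.6, 4.7, 4.8
The 2 values of 3.1 occupy positions 6–7 → each gets rank 6.
J has value 3.1 → rank 6.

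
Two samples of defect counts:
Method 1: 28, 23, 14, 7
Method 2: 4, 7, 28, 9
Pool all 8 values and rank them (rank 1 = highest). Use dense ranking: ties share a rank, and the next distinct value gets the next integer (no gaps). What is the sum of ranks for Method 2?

Sorted (descending): 28, 28, 23, 14, 9, 7, 7, 4
The 2 values of 28 share dense rank 1.
The 2 values of 7 share dense rank 5.
Remaining distinct values take the next consecutive integers.
Method 2 values → pooled ranks: 4→6, 7→5, 28→1, 9→4
Rank sum = 6 + 5 + 1 + 4 = 16

16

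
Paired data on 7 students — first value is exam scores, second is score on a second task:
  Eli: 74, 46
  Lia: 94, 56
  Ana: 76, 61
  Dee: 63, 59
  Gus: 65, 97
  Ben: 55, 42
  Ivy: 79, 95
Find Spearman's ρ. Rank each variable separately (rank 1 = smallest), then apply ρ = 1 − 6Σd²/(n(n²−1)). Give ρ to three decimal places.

Ranks of variable 1: 4, 7, 5, 2, 3, 1, 6
Ranks of variable 2: 2, 3, 5, 4, 7, 1, 6
d = r₁ − r₂: 2, 4, 0, -2, -4, 0, 0
d²: 4, 16, 0, 4, 16, 0, 0; Σd² = 40
ρ = 1 − 6·40/(7·48) = 1 − 240/336 = 0.286

0.286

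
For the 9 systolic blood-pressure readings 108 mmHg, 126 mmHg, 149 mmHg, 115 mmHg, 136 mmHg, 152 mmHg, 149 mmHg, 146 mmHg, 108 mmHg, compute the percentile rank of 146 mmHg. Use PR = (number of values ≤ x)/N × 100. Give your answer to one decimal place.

N = 9.
Strictly below 146: 5. Equal to 146: 1.
PR = 6/9 × 100 = 66.7

66.7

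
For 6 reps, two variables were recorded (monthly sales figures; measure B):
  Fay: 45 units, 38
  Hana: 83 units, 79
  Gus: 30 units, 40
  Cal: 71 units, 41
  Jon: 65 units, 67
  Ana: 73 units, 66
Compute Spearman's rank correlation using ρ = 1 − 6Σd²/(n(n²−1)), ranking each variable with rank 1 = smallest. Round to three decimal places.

Ranks of variable 1: 2, 6, 1, 4, 3, 5
Ranks of variable 2: 1, 6, 2, 3, 5, 4
d = r₁ − r₂: 1, 0, -1, 1, -2, 1
d²: 1, 0, 1, 1, 4, 1; Σd² = 8
ρ = 1 − 6·8/(6·35) = 1 − 48/210 = 0.771

0.771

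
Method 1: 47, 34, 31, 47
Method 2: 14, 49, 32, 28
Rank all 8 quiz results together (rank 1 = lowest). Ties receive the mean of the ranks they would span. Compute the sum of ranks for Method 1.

Sorted (ascending): 14, 28, 31, 32, 34, 47, 47, 49
The 2 values of 47 occupy positions 6–7 → average rank (6+7)/2 = 6.5.
Method 1 values → pooled ranks: 47→6.5, 34→5, 31→3, 47→6.5
Rank sum = 6.5 + 5 + 3 + 6.5 = 21

21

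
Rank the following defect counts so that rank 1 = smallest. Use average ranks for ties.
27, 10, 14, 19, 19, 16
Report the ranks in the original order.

Sorted (ascending): 10, 14, 16, 19, 19, 27
The 2 values of 19 occupy positions 4–5 → average rank (4+5)/2 = 4.5.

6, 1, 2, 4.5, 4.5, 3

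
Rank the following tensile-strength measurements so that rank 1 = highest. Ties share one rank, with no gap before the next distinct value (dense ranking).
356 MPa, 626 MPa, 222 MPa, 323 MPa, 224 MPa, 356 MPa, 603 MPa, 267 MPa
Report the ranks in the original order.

3, 1, 7, 4, 6, 3, 2, 5

Sorted (descending): 626, 603, 356, 356, 323, 267, 224, 222
The 2 values of 356 share dense rank 3.
Remaining distinct values take the next consecutive integers.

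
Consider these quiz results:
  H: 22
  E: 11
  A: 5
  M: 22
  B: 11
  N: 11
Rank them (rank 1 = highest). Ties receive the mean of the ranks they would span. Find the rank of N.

4

Sorted (descending): 22, 22, 11, 11, 11, 5
The 2 values of 22 occupy positions 1–2 → average rank (1+2)/2 = 1.5.
The 3 values of 11 occupy positions 3–5 → average rank 4.
N has value 11 → rank 4.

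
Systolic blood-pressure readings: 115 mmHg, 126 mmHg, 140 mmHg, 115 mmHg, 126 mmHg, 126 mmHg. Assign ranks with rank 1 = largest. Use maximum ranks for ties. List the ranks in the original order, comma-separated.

Sorted (descending): 140, 126, 126, 126, 115, 115
The 3 values of 126 occupy positions 2–4 → each gets rank 4.
The 2 values of 115 occupy positions 5–6 → each gets rank 6.

6, 4, 1, 6, 4, 4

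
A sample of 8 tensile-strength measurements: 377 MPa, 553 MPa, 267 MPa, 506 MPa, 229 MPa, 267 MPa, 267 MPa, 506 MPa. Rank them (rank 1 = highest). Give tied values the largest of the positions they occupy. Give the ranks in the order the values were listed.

Sorted (descending): 553, 506, 506, 377, 267, 267, 267, 229
The 2 values of 506 occupy positions 2–3 → each gets rank 3.
The 3 values of 267 occupy positions 5–7 → each gets rank 7.

4, 1, 7, 3, 8, 7, 7, 3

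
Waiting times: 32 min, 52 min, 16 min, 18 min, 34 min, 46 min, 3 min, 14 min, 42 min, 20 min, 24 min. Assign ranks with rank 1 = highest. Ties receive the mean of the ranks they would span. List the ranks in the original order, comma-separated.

5, 1, 9, 8, 4, 2, 11, 10, 3, 7, 6

Sorted (descending): 52, 46, 42, 34, 32, 24, 20, 18, 16, 14, 3
No ties — each value takes its position as its rank.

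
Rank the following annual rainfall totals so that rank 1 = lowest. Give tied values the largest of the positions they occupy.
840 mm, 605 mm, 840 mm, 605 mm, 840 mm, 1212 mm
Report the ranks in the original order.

5, 2, 5, 2, 5, 6

Sorted (ascending): 605, 605, 840, 840, 840, 1212
The 2 values of 605 occupy positions 1–2 → each gets rank 2.
The 3 values of 840 occupy positions 3–5 → each gets rank 5.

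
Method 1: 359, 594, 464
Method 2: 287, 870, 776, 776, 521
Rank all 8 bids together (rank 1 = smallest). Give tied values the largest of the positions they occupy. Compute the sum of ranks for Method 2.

27

Sorted (ascending): 287, 359, 464, 521, 594, 776, 776, 870
The 2 values of 776 occupy positions 6–7 → each gets rank 7.
Method 2 values → pooled ranks: 287→1, 870→8, 776→7, 776→7, 521→4
Rank sum = 1 + 8 + 7 + 7 + 4 = 27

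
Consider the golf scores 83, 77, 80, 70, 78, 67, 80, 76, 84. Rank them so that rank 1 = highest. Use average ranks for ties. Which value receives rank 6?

Sorted (descending): 84, 83, 80, 80, 78, 77, 76, 70, 67
The 2 values of 80 occupy positions 3–4 → average rank (3+4)/2 = 3.5.
Rank 6 → value 77.

77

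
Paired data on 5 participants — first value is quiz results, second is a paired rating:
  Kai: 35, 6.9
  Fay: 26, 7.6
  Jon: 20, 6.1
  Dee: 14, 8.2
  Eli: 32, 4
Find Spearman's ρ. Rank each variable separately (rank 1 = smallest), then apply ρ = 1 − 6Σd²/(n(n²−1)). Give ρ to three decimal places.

Ranks of variable 1: 5, 3, 2, 1, 4
Ranks of variable 2: 3, 4, 2, 5, 1
d = r₁ − r₂: 2, -1, 0, -4, 3
d²: 4, 1, 0, 16, 9; Σd² = 30
ρ = 1 − 6·30/(5·24) = 1 − 180/120 = -0.500

-0.500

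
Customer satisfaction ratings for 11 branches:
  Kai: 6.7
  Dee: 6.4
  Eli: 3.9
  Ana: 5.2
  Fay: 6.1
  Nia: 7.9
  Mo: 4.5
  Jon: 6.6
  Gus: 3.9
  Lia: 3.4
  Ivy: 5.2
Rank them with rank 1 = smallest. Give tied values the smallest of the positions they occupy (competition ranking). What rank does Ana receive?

5

Sorted (ascending): 3.4, 3.9, 3.9, 4.5, 5.2, 5.2, 6.1, 6.4, 6.6, 6.7, 7.9
The 2 values of 3.9 occupy positions 2–3 → each gets rank 2.
The 2 values of 5.2 occupy positions 5–6 → each gets rank 5.
Ana has value 5.2 → rank 5.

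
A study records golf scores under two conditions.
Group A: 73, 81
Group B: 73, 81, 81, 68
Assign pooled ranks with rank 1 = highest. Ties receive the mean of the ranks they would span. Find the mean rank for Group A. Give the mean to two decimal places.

3.25

Sorted (descending): 81, 81, 81, 73, 73, 68
The 3 values of 81 occupy positions 1–3 → average rank 2.
The 2 values of 73 occupy positions 4–5 → average rank (4+5)/2 = 4.5.
Group A values → pooled ranks: 73→4.5, 81→2
Mean rank = (4.5 + 2) / 2 = 3.25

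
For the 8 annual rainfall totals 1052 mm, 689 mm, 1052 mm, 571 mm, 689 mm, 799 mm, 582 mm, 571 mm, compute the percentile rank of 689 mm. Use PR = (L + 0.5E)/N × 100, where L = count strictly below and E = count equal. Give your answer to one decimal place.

50.0

N = 8.
Strictly below 689: 3. Equal to 689: 2.
PR = (3 + 0.5·2)/8 × 100 = 50.0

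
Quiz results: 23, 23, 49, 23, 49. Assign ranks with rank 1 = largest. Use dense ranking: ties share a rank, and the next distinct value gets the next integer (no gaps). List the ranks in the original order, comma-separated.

Sorted (descending): 49, 49, 23, 23, 23
The 2 values of 49 share dense rank 1.
The 3 values of 23 share dense rank 2.

2, 2, 1, 2, 1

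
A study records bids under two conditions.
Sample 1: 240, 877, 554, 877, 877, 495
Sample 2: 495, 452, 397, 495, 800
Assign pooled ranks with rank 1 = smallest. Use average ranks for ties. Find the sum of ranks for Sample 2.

Sorted (ascending): 240, 397, 452, 495, 495, 495, 554, 800, 877, 877, 877
The 3 values of 495 occupy positions 4–6 → average rank 5.
The 3 values of 877 occupy positions 9–11 → average rank 10.
Sample 2 values → pooled ranks: 495→5, 452→3, 397→2, 495→5, 800→8
Rank sum = 5 + 3 + 2 + 5 + 8 = 23

23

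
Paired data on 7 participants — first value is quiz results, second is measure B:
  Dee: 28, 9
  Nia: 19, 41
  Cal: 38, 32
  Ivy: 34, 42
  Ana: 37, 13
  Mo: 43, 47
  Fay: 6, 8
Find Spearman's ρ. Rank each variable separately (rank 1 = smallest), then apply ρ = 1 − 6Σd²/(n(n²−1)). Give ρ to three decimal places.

0.607

Ranks of variable 1: 3, 2, 6, 4, 5, 7, 1
Ranks of variable 2: 2, 5, 4, 6, 3, 7, 1
d = r₁ − r₂: 1, -3, 2, -2, 2, 0, 0
d²: 1, 9, 4, 4, 4, 0, 0; Σd² = 22
ρ = 1 − 6·22/(7·48) = 1 − 132/336 = 0.607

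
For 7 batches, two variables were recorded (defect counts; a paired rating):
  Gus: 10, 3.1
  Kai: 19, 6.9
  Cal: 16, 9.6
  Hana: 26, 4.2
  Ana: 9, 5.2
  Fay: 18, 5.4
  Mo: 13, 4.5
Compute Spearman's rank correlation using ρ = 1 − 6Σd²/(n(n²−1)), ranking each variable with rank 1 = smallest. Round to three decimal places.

Ranks of variable 1: 2, 6, 4, 7, 1, 5, 3
Ranks of variable 2: 1, 6, 7, 2, 4, 5, 3
d = r₁ − r₂: 1, 0, -3, 5, -3, 0, 0
d²: 1, 0, 9, 25, 9, 0, 0; Σd² = 44
ρ = 1 − 6·44/(7·48) = 1 − 264/336 = 0.214

0.214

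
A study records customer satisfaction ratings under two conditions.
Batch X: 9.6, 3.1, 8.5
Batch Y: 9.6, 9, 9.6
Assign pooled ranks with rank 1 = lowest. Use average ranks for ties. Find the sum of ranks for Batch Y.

13

Sorted (ascending): 3.1, 8.5, 9, 9.6, 9.6, 9.6
The 3 values of 9.6 occupy positions 4–6 → average rank 5.
Batch Y values → pooled ranks: 9.6→5, 9→3, 9.6→5
Rank sum = 5 + 3 + 5 = 13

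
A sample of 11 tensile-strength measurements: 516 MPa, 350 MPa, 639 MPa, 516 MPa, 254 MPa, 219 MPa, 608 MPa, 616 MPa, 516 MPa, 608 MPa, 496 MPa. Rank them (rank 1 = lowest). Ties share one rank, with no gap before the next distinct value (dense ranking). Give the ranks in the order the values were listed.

Sorted (ascending): 219, 254, 350, 496, 516, 516, 516, 608, 608, 616, 639
The 3 values of 516 share dense rank 5.
The 2 values of 608 share dense rank 6.
Remaining distinct values take the next consecutive integers.

5, 3, 8, 5, 2, 1, 6, 7, 5, 6, 4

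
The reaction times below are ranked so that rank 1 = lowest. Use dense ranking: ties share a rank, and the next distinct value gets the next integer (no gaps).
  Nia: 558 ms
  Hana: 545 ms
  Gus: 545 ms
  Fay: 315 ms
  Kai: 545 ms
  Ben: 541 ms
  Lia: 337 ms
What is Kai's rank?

4

Sorted (ascending): 315, 337, 541, 545, 545, 545, 558
The 3 values of 545 share dense rank 4.
Remaining distinct values take the next consecutive integers.
Kai has value 545 ms → rank 4.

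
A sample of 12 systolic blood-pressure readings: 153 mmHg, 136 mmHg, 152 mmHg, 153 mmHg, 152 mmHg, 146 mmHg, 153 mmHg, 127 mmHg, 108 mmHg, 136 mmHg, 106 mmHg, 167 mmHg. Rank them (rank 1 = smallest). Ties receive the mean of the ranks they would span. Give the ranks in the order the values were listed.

10, 4.5, 7.5, 10, 7.5, 6, 10, 3, 2, 4.5, 1, 12

Sorted (ascending): 106, 108, 127, 136, 136, 146, 152, 152, 153, 153, 153, 167
The 2 values of 136 occupy positions 4–5 → average rank (4+5)/2 = 4.5.
The 2 values of 152 occupy positions 7–8 → average rank (7+8)/2 = 7.5.
The 3 values of 153 occupy positions 9–11 → average rank 10.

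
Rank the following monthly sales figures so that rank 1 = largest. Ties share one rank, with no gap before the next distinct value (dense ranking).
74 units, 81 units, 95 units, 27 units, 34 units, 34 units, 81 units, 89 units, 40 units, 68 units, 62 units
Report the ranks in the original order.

Sorted (descending): 95, 89, 81, 81, 74, 68, 62, 40, 34, 34, 27
The 2 values of 81 share dense rank 3.
The 2 values of 34 share dense rank 8.
Remaining distinct values take the next consecutive integers.

4, 3, 1, 9, 8, 8, 3, 2, 7, 5, 6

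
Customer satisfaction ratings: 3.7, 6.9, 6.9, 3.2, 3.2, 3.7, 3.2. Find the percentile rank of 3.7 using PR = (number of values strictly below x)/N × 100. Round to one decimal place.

N = 7.
Strictly below 3.7: 3. Equal to 3.7: 2.
PR = 3/7 × 100 = 42.9

42.9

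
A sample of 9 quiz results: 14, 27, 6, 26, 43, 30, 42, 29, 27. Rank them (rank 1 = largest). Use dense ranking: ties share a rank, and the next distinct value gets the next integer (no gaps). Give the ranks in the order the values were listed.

Sorted (descending): 43, 42, 30, 29, 27, 27, 26, 14, 6
The 2 values of 27 share dense rank 5.
Remaining distinct values take the next consecutive integers.

7, 5, 8, 6, 1, 3, 2, 4, 5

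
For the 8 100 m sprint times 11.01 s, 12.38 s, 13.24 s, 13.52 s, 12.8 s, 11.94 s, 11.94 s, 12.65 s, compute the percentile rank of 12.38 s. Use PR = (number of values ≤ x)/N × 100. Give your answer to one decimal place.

N = 8.
Strictly below 12.38: 3. Equal to 12.38: 1.
PR = 4/8 × 100 = 50.0

50.0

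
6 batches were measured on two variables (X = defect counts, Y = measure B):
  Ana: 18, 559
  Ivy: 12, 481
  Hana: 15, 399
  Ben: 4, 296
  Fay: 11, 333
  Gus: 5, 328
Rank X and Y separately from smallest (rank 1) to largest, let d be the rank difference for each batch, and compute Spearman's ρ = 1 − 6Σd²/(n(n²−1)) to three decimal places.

0.943

Ranks of variable 1: 6, 4, 5, 1, 3, 2
Ranks of variable 2: 6, 5, 4, 1, 3, 2
d = r₁ − r₂: 0, -1, 1, 0, 0, 0
d²: 0, 1, 1, 0, 0, 0; Σd² = 2
ρ = 1 − 6·2/(6·35) = 1 − 12/210 = 0.943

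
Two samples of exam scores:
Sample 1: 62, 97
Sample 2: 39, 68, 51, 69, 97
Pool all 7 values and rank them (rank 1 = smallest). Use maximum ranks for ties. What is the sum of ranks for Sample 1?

Sorted (ascending): 39, 51, 62, 68, 69, 97, 97
The 2 values of 97 occupy positions 6–7 → each gets rank 7.
Sample 1 values → pooled ranks: 62→3, 97→7
Rank sum = 3 + 7 = 10

10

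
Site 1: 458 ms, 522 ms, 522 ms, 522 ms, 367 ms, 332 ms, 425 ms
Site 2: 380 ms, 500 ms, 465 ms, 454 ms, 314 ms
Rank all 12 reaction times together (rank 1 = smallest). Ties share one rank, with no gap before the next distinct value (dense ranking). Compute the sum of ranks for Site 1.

47

Sorted (ascending): 314, 332, 367, 380, 425, 454, 458, 465, 500, 522, 522, 522
The 3 values of 522 share dense rank 10.
Remaining distinct values take the next consecutive integers.
Site 1 values → pooled ranks: 458→7, 522→10, 522→10, 522→10, 367→3, 332→2, 425→5
Rank sum = 7 + 10 + 10 + 10 + 3 + 2 + 5 = 47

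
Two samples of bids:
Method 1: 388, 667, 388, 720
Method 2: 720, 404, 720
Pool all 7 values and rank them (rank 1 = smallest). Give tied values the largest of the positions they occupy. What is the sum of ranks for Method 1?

15

Sorted (ascending): 388, 388, 404, 667, 720, 720, 720
The 2 values of 388 occupy positions 1–2 → each gets rank 2.
The 3 values of 720 occupy positions 5–7 → each gets rank 7.
Method 1 values → pooled ranks: 388→2, 667→4, 388→2, 720→7
Rank sum = 2 + 4 + 2 + 7 = 15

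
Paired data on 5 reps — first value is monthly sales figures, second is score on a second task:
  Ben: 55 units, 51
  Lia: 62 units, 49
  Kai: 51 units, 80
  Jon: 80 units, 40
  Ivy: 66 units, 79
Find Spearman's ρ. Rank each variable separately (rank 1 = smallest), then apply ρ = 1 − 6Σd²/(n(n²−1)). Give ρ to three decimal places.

Ranks of variable 1: 2, 3, 1, 5, 4
Ranks of variable 2: 3, 2, 5, 1, 4
d = r₁ − r₂: -1, 1, -4, 4, 0
d²: 1, 1, 16, 16, 0; Σd² = 34
ρ = 1 − 6·34/(5·24) = 1 − 204/120 = -0.700

-0.700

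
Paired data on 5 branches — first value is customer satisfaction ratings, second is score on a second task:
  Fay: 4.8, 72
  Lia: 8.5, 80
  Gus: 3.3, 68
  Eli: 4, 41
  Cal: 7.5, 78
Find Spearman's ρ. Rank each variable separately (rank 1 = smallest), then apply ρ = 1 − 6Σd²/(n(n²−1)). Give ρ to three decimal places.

Ranks of variable 1: 3, 5, 1, 2, 4
Ranks of variable 2: 3, 5, 2, 1, 4
d = r₁ − r₂: 0, 0, -1, 1, 0
d²: 0, 0, 1, 1, 0; Σd² = 2
ρ = 1 − 6·2/(5·24) = 1 − 12/120 = 0.900

0.900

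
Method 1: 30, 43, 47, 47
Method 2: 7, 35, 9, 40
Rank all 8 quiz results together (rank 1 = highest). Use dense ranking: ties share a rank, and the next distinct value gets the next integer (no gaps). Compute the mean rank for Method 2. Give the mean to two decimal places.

5.00

Sorted (descending): 47, 47, 43, 40, 35, 30, 9, 7
The 2 values of 47 share dense rank 1.
Remaining distinct values take the next consecutive integers.
Method 2 values → pooled ranks: 7→7, 35→4, 9→6, 40→3
Mean rank = (7 + 4 + 6 + 3) / 4 = 5.00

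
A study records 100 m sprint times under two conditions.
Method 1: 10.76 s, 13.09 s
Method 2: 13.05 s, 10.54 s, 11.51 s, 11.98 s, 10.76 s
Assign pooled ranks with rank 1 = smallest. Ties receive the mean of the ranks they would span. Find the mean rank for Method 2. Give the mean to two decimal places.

3.70

Sorted (ascending): 10.54, 10.76, 10.76, 11.51, 11.98, 13.05, 13.09
The 2 values of 10.76 occupy positions 2–3 → average rank (2+3)/2 = 2.5.
Method 2 values → pooled ranks: 13.05→6, 10.54→1, 11.51→4, 11.98→5, 10.76→2.5
Mean rank = (6 + 1 + 4 + 5 + 2.5) / 5 = 3.70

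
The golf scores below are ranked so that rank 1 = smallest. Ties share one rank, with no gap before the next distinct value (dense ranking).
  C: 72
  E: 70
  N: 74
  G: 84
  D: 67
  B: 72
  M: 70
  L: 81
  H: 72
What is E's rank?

Sorted (ascending): 67, 70, 70, 72, 72, 72, 74, 81, 84
The 2 values of 70 share dense rank 2.
The 3 values of 72 share dense rank 3.
Remaining distinct values take the next consecutive integers.
E has value 70 → rank 2.

2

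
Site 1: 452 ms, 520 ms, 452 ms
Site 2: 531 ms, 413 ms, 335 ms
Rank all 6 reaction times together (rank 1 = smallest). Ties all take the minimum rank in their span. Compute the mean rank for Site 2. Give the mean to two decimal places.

3.00

Sorted (ascending): 335, 413, 452, 452, 520, 531
The 2 values of 452 occupy positions 3–4 → each gets rank 3.
Site 2 values → pooled ranks: 531→6, 413→2, 335→1
Mean rank = (6 + 2 + 1) / 3 = 3.00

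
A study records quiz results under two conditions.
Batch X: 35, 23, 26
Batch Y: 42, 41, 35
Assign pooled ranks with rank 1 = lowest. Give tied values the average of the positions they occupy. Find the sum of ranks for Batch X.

6.5

Sorted (ascending): 23, 26, 35, 35, 41, 42
The 2 values of 35 occupy positions 3–4 → average rank (3+4)/2 = 3.5.
Batch X values → pooled ranks: 35→3.5, 23→1, 26→2
Rank sum = 3.5 + 1 + 2 = 6.5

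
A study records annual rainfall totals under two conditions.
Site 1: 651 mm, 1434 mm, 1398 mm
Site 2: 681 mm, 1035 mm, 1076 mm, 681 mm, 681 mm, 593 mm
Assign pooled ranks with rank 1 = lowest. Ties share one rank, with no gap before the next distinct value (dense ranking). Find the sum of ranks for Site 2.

Sorted (ascending): 593, 651, 681, 681, 681, 1035, 1076, 1398, 1434
The 3 values of 681 share dense rank 3.
Remaining distinct values take the next consecutive integers.
Site 2 values → pooled ranks: 681→3, 1035→4, 1076→5, 681→3, 681→3, 593→1
Rank sum = 3 + 4 + 5 + 3 + 3 + 1 = 19

19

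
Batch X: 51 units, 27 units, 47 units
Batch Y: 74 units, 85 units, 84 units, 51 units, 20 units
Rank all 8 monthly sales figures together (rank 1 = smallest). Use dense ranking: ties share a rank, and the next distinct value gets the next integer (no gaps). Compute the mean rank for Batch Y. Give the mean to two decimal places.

4.60

Sorted (ascending): 20, 27, 47, 51, 51, 74, 84, 85
The 2 values of 51 share dense rank 4.
Remaining distinct values take the next consecutive integers.
Batch Y values → pooled ranks: 74→5, 85→7, 84→6, 51→4, 20→1
Mean rank = (5 + 7 + 6 + 4 + 1) / 5 = 4.60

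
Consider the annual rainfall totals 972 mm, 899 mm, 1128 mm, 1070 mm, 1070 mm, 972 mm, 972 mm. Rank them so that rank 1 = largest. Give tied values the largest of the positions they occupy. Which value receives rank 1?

Sorted (descending): 1128, 1070, 1070, 972, 972, 972, 899
The 2 values of 1070 occupy positions 2–3 → each gets rank 3.
The 3 values of 972 occupy positions 4–6 → each gets rank 6.
Rank 1 → value 1128.

1128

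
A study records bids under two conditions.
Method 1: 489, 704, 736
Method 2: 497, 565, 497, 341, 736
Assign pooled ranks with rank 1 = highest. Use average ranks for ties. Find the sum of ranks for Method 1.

Sorted (descending): 736, 736, 704, 565, 497, 497, 489, 341
The 2 values of 736 occupy positions 1–2 → average rank (1+2)/2 = 1.5.
The 2 values of 497 occupy positions 5–6 → average rank (5+6)/2 = 5.5.
Method 1 values → pooled ranks: 489→7, 704→3, 736→1.5
Rank sum = 7 + 3 + 1.5 = 11.5

11.5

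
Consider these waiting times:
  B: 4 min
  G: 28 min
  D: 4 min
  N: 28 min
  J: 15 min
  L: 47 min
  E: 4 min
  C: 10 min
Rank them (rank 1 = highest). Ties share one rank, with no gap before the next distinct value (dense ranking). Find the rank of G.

Sorted (descending): 47, 28, 28, 15, 10, 4, 4, 4
The 2 values of 28 share dense rank 2.
The 3 values of 4 share dense rank 5.
Remaining distinct values take the next consecutive integers.
G has value 28 min → rank 2.

2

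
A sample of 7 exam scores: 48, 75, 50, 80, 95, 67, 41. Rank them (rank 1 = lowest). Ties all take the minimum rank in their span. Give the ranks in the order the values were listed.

Sorted (ascending): 41, 48, 50, 67, 75, 80, 95
No ties — each value takes its position as its rank.

2, 5, 3, 6, 7, 4, 1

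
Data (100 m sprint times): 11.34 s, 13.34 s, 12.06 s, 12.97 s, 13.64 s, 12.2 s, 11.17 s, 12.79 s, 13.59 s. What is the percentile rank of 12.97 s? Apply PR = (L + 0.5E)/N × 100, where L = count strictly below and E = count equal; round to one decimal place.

61.1

N = 9.
Strictly below 12.97: 5. Equal to 12.97: 1.
PR = (5 + 0.5·1)/9 × 100 = 61.1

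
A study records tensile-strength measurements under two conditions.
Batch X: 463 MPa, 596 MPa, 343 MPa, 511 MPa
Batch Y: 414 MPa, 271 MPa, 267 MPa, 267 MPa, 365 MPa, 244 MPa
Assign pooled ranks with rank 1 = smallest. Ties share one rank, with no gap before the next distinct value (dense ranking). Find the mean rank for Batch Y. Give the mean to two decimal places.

Sorted (ascending): 244, 267, 267, 271, 343, 365, 414, 463, 511, 596
The 2 values of 267 share dense rank 2.
Remaining distinct values take the next consecutive integers.
Batch Y values → pooled ranks: 414→6, 271→3, 267→2, 267→2, 365→5, 244→1
Mean rank = (6 + 3 + 2 + 2 + 5 + 1) / 6 = 3.17

3.17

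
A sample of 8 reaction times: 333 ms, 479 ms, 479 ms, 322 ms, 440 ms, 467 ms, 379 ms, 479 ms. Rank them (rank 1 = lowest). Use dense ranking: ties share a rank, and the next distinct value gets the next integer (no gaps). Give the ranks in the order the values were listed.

2, 6, 6, 1, 4, 5, 3, 6

Sorted (ascending): 322, 333, 379, 440, 467, 479, 479, 479
The 3 values of 479 share dense rank 6.
Remaining distinct values take the next consecutive integers.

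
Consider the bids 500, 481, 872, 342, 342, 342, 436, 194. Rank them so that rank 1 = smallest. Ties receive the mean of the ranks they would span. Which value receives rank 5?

Sorted (ascending): 194, 342, 342, 342, 436, 481, 500, 872
The 3 values of 342 occupy positions 2–4 → average rank 3.
Rank 5 → value 436.

436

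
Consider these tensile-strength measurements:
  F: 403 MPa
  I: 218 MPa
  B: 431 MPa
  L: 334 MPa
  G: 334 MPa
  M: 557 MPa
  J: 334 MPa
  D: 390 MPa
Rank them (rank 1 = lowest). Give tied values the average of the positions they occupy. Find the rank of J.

3

Sorted (ascending): 218, 334, 334, 334, 390, 403, 431, 557
The 3 values of 334 occupy positions 2–4 → average rank 3.
J has value 334 MPa → rank 3.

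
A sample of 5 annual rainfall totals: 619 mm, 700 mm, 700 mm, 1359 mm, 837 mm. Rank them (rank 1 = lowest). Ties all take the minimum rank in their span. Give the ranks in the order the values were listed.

Sorted (ascending): 619, 700, 700, 837, 1359
The 2 values of 700 occupy positions 2–3 → each gets rank 2.

1, 2, 2, 5, 4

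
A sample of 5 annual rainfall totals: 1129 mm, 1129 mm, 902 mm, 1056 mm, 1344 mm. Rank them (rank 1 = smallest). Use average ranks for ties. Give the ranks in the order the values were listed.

Sorted (ascending): 902, 1056, 1129, 1129, 1344
The 2 values of 1129 occupy positions 3–4 → average rank (3+4)/2 = 3.5.

3.5, 3.5, 1, 2, 5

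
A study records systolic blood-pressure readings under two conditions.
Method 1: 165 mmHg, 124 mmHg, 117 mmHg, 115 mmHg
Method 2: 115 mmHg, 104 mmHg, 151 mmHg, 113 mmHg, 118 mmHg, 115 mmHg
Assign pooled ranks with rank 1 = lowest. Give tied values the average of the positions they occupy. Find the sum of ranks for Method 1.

28

Sorted (ascending): 104, 113, 115, 115, 115, 117, 118, 124, 151, 165
The 3 values of 115 occupy positions 3–5 → average rank 4.
Method 1 values → pooled ranks: 165→10, 124→8, 117→6, 115→4
Rank sum = 10 + 8 + 6 + 4 = 28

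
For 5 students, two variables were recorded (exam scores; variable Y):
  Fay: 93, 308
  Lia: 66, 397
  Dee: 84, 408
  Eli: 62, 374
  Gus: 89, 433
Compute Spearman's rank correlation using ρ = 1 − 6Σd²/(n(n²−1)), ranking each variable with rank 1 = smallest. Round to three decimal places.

Ranks of variable 1: 5, 2, 3, 1, 4
Ranks of variable 2: 1, 3, 4, 2, 5
d = r₁ − r₂: 4, -1, -1, -1, -1
d²: 16, 1, 1, 1, 1; Σd² = 20
ρ = 1 − 6·20/(5·24) = 1 − 120/120 = 0.000

0.000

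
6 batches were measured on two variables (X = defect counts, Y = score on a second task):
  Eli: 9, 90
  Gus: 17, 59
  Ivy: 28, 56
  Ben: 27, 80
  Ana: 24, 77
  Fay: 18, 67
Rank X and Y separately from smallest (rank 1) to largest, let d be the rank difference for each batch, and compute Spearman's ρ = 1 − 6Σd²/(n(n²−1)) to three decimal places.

-0.429

Ranks of variable 1: 1, 2, 6, 5, 4, 3
Ranks of variable 2: 6, 2, 1, 5, 4, 3
d = r₁ − r₂: -5, 0, 5, 0, 0, 0
d²: 25, 0, 25, 0, 0, 0; Σd² = 50
ρ = 1 − 6·50/(6·35) = 1 − 300/210 = -0.429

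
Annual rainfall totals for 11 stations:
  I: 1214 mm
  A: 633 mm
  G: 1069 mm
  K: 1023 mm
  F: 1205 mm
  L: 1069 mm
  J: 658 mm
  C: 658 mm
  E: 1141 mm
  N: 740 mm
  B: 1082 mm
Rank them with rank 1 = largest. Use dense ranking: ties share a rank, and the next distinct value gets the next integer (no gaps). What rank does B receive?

Sorted (descending): 1214, 1205, 1141, 1082, 1069, 1069, 1023, 740, 658, 658, 633
The 2 values of 1069 share dense rank 5.
The 2 values of 658 share dense rank 8.
Remaining distinct values take the next consecutive integers.
B has value 1082 mm → rank 4.

4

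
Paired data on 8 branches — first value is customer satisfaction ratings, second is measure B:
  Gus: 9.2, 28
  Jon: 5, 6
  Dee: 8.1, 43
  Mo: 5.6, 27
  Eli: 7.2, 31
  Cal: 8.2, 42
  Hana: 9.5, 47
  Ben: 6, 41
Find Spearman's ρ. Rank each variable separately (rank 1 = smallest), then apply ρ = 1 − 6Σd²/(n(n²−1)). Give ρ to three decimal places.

Ranks of variable 1: 7, 1, 5, 2, 4, 6, 8, 3
Ranks of variable 2: 3, 1, 7, 2, 4, 6, 8, 5
d = r₁ − r₂: 4, 0, -2, 0, 0, 0, 0, -2
d²: 16, 0, 4, 0, 0, 0, 0, 4; Σd² = 24
ρ = 1 − 6·24/(8·63) = 1 − 144/504 = 0.714

0.714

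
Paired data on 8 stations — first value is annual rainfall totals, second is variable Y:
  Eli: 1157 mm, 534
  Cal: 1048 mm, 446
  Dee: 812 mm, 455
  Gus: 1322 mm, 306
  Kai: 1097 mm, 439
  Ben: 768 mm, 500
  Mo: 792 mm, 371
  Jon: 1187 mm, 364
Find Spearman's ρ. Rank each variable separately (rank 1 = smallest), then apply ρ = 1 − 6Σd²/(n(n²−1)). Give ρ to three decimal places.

-0.500

Ranks of variable 1: 6, 4, 3, 8, 5, 1, 2, 7
Ranks of variable 2: 8, 5, 6, 1, 4, 7, 3, 2
d = r₁ − r₂: -2, -1, -3, 7, 1, -6, -1, 5
d²: 4, 1, 9, 49, 1, 36, 1, 25; Σd² = 126
ρ = 1 − 6·126/(8·63) = 1 − 756/504 = -0.500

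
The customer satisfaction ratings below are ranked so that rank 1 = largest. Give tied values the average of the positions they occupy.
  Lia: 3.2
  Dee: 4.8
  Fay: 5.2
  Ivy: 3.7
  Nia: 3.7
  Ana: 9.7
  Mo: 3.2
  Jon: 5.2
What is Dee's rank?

4

Sorted (descending): 9.7, 5.2, 5.2, 4.8, 3.7, 3.7, 3.2, 3.2
The 2 values of 5.2 occupy positions 2–3 → average rank (2+3)/2 = 2.5.
The 2 values of 3.7 occupy positions 5–6 → average rank (5+6)/2 = 5.5.
The 2 values of 3.2 occupy positions 7–8 → average rank (7+8)/2 = 7.5.
Dee has value 4.8 → rank 4.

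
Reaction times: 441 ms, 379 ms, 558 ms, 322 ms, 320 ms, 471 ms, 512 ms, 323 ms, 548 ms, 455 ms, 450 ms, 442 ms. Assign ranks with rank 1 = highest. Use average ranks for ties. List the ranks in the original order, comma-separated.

8, 9, 1, 11, 12, 4, 3, 10, 2, 5, 6, 7

Sorted (descending): 558, 548, 512, 471, 455, 450, 442, 441, 379, 323, 322, 320
No ties — each value takes its position as its rank.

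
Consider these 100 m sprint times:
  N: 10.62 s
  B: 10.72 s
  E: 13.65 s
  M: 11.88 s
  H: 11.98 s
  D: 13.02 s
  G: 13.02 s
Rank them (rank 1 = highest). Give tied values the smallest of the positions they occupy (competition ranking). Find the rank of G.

2

Sorted (descending): 13.65, 13.02, 13.02, 11.98, 11.88, 10.72, 10.62
The 2 values of 13.02 occupy positions 2–3 → each gets rank 2.
G has value 13.02 s → rank 2.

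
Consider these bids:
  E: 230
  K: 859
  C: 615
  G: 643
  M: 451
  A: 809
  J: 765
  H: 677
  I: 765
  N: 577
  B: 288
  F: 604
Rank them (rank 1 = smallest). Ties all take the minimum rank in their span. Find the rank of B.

Sorted (ascending): 230, 288, 451, 577, 604, 615, 643, 677, 765, 765, 809, 859
The 2 values of 765 occupy positions 9–10 → each gets rank 9.
B has value 288 → rank 2.

2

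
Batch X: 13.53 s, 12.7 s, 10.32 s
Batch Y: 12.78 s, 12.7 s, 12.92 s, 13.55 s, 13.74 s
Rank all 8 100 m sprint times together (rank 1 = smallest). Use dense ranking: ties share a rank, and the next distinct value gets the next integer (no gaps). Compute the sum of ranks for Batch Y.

Sorted (ascending): 10.32, 12.7, 12.7, 12.78, 12.92, 13.53, 13.55, 13.74
The 2 values of 12.7 share dense rank 2.
Remaining distinct values take the next consecutive integers.
Batch Y values → pooled ranks: 12.78→3, 12.7→2, 12.92→4, 13.55→6, 13.74→7
Rank sum = 3 + 2 + 4 + 6 + 7 = 22

22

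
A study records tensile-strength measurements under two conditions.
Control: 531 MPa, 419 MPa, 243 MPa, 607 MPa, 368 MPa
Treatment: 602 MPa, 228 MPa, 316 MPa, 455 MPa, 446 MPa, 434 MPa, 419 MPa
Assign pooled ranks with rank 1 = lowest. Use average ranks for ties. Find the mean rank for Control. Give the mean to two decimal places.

Sorted (ascending): 228, 243, 316, 368, 419, 419, 434, 446, 455, 531, 602, 607
The 2 values of 419 occupy positions 5–6 → average rank (5+6)/2 = 5.5.
Control values → pooled ranks: 531→10, 419→5.5, 243→2, 607→12, 368→4
Mean rank = (10 + 5.5 + 2 + 12 + 4) / 5 = 6.70

6.70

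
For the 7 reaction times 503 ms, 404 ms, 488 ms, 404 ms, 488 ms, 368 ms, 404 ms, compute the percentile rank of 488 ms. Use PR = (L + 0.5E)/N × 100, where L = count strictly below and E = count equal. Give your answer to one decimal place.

71.4

N = 7.
Strictly below 488: 4. Equal to 488: 2.
PR = (4 + 0.5·2)/7 × 100 = 71.4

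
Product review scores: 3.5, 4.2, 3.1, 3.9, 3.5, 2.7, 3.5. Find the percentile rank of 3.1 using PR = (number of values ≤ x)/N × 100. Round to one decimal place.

N = 7.
Strictly below 3.1: 1. Equal to 3.1: 1.
PR = 2/7 × 100 = 28.6

28.6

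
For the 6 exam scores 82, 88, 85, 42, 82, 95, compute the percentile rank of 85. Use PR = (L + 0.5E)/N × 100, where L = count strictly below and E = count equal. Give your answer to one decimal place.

N = 6.
Strictly below 85: 3. Equal to 85: 1.
PR = (3 + 0.5·1)/6 × 100 = 58.3

58.3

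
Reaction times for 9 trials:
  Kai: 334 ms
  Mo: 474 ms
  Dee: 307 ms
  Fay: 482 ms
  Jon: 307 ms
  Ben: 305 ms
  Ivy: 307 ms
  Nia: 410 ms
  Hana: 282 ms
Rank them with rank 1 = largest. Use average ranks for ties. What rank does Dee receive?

6

Sorted (descending): 482, 474, 410, 334, 307, 307, 307, 305, 282
The 3 values of 307 occupy positions 5–7 → average rank 6.
Dee has value 307 ms → rank 6.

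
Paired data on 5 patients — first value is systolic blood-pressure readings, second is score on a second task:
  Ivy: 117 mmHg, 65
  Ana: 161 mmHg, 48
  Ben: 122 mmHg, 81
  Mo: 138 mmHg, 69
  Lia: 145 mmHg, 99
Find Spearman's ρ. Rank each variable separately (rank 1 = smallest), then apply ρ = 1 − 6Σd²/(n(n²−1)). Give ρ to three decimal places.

-0.100

Ranks of variable 1: 1, 5, 2, 3, 4
Ranks of variable 2: 2, 1, 4, 3, 5
d = r₁ − r₂: -1, 4, -2, 0, -1
d²: 1, 16, 4, 0, 1; Σd² = 22
ρ = 1 − 6·22/(5·24) = 1 − 132/120 = -0.100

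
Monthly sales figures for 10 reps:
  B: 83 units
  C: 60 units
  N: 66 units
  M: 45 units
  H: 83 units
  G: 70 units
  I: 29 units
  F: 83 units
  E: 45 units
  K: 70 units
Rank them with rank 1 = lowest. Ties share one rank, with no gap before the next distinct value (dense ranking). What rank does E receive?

Sorted (ascending): 29, 45, 45, 60, 66, 70, 70, 83, 83, 83
The 2 values of 45 share dense rank 2.
The 2 values of 70 share dense rank 5.
The 3 values of 83 share dense rank 6.
Remaining distinct values take the next consecutive integers.
E has value 45 units → rank 2.

2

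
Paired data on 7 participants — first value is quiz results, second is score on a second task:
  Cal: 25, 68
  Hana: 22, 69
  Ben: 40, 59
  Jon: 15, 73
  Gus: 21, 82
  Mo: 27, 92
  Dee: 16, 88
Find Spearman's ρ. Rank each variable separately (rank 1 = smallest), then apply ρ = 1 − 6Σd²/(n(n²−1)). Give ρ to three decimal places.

-0.357

Ranks of variable 1: 5, 4, 7, 1, 3, 6, 2
Ranks of variable 2: 2, 3, 1, 4, 5, 7, 6
d = r₁ − r₂: 3, 1, 6, -3, -2, -1, -4
d²: 9, 1, 36, 9, 4, 1, 16; Σd² = 76
ρ = 1 − 6·76/(7·48) = 1 − 456/336 = -0.357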